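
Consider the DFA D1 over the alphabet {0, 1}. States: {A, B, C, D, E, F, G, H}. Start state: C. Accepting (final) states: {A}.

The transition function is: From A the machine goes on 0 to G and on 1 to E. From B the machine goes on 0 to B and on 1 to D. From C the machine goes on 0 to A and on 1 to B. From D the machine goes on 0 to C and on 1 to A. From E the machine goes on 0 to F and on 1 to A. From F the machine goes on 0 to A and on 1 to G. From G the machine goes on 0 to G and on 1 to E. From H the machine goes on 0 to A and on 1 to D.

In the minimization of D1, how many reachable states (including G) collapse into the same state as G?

First remove the unreachable states {H}; 7 states remain.
Initial partition by acceptance: {A} | {B,C,D,E,F,G}.
Refine {B,C,D,E,F,G} on symbol 0: members go to different blocks, giving {B,D,E,G} and {C,F}.
Refine {B,D,E,G} on symbol 0: members go to different blocks, giving {B,G} and {D,E}.
The partition is now stable with 4 blocks: {A} | {B,G} | {C,F} | {D,E}.
State G belongs to the block {B,G}, which has 2 states.

2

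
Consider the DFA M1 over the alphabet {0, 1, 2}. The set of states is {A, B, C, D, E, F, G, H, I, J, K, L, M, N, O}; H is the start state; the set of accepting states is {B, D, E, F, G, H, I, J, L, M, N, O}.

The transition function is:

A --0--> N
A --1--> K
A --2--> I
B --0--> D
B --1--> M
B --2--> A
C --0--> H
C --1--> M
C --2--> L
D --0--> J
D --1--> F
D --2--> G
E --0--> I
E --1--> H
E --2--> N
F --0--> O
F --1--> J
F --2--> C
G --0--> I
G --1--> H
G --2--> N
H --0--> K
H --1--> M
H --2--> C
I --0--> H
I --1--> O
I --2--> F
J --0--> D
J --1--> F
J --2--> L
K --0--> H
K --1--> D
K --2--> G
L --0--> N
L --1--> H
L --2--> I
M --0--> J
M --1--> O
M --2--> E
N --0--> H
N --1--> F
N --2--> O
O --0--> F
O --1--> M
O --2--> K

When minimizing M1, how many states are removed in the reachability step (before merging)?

No path from H leads to A, B; the other 13 states are all reachable.

2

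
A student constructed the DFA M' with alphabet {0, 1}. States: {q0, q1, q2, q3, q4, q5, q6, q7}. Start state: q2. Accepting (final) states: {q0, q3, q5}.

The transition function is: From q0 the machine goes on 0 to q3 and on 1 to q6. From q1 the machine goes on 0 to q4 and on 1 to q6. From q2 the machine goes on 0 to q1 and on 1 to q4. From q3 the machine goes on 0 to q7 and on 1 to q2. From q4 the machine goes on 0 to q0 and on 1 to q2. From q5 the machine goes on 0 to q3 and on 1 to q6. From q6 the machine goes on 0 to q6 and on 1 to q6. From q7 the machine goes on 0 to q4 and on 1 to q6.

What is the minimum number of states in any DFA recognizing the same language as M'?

States {q5} cannot be reached from the start state, so discard them.
P0 = {q0,q3} | {q1,q2,q4,q6,q7}.
On input 0, block {q0,q3} splits into {q0} and {q3}.
Refine {q1,q2,q4,q6,q7} on symbol 0: members go to different blocks, giving {q1,q2,q6,q7} and {q4}.
Refine {q1,q2,q6,q7} on symbol 0: members go to different blocks, giving {q1,q7} and {q2,q6}.
On input 0, block {q2,q6} splits into {q2} and {q6}.
No further refinement is possible. Final partition (6 blocks): {q0} | {q1,q7} | {q3} | {q4} | {q2} | {q6}.

6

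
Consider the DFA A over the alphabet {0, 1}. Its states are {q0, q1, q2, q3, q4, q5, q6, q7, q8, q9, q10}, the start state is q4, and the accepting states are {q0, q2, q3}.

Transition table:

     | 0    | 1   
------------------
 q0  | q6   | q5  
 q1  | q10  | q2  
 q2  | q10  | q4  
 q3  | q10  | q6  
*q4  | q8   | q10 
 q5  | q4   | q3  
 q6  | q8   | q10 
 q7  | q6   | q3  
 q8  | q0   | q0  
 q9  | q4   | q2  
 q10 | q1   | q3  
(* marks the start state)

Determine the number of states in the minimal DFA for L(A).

States {q7,q9} cannot be reached from the start state, so discard them.
Initial partition by acceptance: {q0,q2,q3} | {q1,q4,q5,q6,q8,q10}.
Split {q1,q4,q5,q6,q8,q10} by δ(·,0) → {q1,q4,q5,q6,q10} and {q8}.
Split {q1,q4,q5,q6,q10} by δ(·,0) → {q1,q5,q10} and {q4,q6}.
On input 0, block {q0,q2,q3} splits into {q2,q3} and {q0}.
On input 0, block {q1,q5,q10} splits into {q1,q10} and {q5}.
No further refinement is possible. Final partition (6 blocks): {q2,q3} | {q1,q10} | {q8} | {q4,q6} | {q0} | {q5}.

6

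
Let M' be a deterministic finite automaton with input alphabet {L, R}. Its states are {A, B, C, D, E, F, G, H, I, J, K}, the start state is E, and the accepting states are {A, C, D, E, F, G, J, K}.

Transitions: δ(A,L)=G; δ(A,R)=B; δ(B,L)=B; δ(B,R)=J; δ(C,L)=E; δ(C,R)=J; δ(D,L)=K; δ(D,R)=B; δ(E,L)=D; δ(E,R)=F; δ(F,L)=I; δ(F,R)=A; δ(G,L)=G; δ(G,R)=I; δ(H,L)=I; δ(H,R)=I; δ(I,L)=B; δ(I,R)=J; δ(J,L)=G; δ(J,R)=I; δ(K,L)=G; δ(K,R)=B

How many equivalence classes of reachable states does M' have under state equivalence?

4

First remove the unreachable states {C,H}; 9 states remain.
P0 = {A,D,E,F,G,J,K} | {B,I}.
Refine {A,D,E,F,G,J,K} on symbol L: members go to different blocks, giving {A,D,E,G,J,K} and {F}.
Refine {A,D,E,G,J,K} on symbol R: members go to different blocks, giving {A,D,G,J,K} and {E}.
No further refinement is possible. Final partition (4 blocks): {A,D,G,J,K} | {B,I} | {F} | {E}.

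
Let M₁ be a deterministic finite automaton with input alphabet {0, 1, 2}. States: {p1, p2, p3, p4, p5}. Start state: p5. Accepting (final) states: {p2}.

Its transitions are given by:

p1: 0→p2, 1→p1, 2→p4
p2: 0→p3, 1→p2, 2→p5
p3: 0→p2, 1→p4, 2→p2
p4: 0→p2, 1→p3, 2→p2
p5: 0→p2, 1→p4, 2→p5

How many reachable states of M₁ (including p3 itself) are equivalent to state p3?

States {p1} cannot be reached from the start state, so discard them.
Start with accepting vs non-accepting: {p2} | {p3,p4,p5}.
Refine {p3,p4,p5} on symbol 2: members go to different blocks, giving {p3,p4} and {p5}.
Stable partition: {p2} | {p3,p4} | {p5} — 3 equivalence classes.
The equivalence class containing p3 is {p3,p4}, of size 2.

2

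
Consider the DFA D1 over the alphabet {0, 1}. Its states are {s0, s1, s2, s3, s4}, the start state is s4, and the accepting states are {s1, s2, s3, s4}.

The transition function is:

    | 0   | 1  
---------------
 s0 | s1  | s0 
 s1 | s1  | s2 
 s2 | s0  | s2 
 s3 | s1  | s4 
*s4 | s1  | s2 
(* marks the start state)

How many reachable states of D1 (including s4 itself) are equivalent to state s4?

2

Reachable states from the start: {s0,s1,s2,s4}. Unreachable: {s3} — drop them.
Initial partition by acceptance: {s1,s2,s4} | {s0}.
Split {s1,s2,s4} by δ(·,0) → {s1,s4} and {s2}.
The partition is now stable with 3 blocks: {s1,s4} | {s0} | {s2}.
The equivalence class containing s4 is {s1,s4}, of size 2.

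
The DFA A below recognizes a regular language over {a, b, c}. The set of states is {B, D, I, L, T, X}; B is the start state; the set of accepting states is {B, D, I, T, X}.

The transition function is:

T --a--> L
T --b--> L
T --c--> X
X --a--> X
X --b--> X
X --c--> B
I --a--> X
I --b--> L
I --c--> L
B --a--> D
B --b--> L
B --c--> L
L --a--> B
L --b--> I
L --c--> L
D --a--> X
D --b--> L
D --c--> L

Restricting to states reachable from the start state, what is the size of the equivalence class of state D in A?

States {T} cannot be reached from the start state, so discard them.
P0 = {B,D,I,X} | {L}.
On input b, block {B,D,I,X} splits into {B,D,I} and {X}.
Split {B,D,I} by δ(·,a) → {D,I} and {B}.
The partition is now stable with 4 blocks: {D,I} | {L} | {X} | {B}.
The equivalence class containing D is {D,I}, of size 2.

2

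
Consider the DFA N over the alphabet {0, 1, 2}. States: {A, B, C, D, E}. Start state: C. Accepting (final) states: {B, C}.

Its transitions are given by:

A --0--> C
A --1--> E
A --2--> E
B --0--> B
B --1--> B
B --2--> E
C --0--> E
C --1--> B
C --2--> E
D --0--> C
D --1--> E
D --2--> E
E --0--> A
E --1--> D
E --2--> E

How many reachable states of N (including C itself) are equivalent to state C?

1

All states are reachable from the start state.
Start with accepting vs non-accepting: {B,C} | {A,D,E}.
On input 0, block {B,C} splits into {B} and {C}.
Refine {A,D,E} on symbol 0: members go to different blocks, giving {A,D} and {E}.
The partition is now stable with 4 blocks: {B} | {A,D} | {C} | {E}.
State C belongs to the block {C}, which has 1 states.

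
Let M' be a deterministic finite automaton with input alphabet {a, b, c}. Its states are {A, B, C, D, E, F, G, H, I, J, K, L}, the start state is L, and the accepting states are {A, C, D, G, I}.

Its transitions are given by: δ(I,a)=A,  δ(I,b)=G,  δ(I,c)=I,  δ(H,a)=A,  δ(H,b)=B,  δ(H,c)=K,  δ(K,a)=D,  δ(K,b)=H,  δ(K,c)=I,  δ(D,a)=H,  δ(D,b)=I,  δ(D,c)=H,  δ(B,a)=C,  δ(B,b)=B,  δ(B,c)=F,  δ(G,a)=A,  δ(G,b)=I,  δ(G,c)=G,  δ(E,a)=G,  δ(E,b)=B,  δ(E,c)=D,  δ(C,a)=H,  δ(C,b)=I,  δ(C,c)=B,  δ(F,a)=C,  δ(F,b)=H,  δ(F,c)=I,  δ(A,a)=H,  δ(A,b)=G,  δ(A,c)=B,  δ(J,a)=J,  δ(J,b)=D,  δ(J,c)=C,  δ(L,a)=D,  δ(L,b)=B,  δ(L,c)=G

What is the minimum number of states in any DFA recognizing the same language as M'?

States {E,J} cannot be reached from the start state, so discard them.
Initial partition by acceptance: {A,C,D,G,I} | {B,F,H,K,L}.
Split {A,C,D,G,I} by δ(·,a) → {A,C,D} and {G,I}.
Split {B,F,H,K,L} by δ(·,c) → {F,K,L} and {B,H}.
No further refinement is possible. Final partition (4 blocks): {A,C,D} | {F,K,L} | {G,I} | {B,H}.

4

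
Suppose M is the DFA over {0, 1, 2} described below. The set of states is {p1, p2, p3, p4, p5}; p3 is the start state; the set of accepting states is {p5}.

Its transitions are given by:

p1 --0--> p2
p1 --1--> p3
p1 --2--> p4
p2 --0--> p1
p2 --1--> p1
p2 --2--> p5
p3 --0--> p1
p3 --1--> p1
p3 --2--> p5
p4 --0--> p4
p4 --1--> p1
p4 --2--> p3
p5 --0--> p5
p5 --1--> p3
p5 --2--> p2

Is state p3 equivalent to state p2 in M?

Yes

Initial partition by acceptance: {p5} | {p1,p2,p3,p4}.
On input 2, block {p1,p2,p3,p4} splits into {p1,p4} and {p2,p3}.
Split {p1,p4} by δ(·,0) → {p1} and {p4}.
The partition is now stable with 4 blocks: {p5} | {p1} | {p2,p3} | {p4}.
p3 and p2 lie in the same block of the stable partition, so they are equivalent — no string distinguishes them.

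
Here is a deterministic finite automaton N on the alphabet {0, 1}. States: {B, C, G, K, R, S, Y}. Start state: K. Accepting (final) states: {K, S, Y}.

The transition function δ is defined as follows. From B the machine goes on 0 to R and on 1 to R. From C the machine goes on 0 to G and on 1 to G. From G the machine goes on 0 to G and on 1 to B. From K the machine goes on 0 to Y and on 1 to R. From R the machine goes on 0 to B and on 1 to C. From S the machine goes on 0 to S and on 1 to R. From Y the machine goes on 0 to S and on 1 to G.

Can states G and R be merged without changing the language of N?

All states are reachable from the start state.
Initial partition by acceptance: {K,S,Y} | {B,C,G,R}.
The partition is now stable with 2 blocks: {K,S,Y} | {B,C,G,R}.
G and R lie in the same block of the stable partition, so they are equivalent — no string distinguishes them.

Yes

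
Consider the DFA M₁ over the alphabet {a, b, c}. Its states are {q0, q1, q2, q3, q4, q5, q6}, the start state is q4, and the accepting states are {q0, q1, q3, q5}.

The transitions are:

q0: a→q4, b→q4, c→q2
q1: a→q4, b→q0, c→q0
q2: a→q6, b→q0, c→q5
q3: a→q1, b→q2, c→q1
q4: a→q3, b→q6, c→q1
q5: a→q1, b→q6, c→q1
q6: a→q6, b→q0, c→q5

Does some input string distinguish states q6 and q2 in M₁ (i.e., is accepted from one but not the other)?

No

Start with accepting vs non-accepting: {q0,q1,q3,q5} | {q2,q4,q6}.
Refine {q0,q1,q3,q5} on symbol a: members go to different blocks, giving {q0,q1} and {q3,q5}.
On input b, block {q0,q1} splits into {q0} and {q1}.
On input a, block {q2,q4,q6} splits into {q2,q6} and {q4}.
Stable partition: {q0} | {q2,q6} | {q3,q5} | {q1} | {q4} — 5 equivalence classes.
q6 and q2 lie in the same block of the stable partition, so they are equivalent — no string distinguishes them.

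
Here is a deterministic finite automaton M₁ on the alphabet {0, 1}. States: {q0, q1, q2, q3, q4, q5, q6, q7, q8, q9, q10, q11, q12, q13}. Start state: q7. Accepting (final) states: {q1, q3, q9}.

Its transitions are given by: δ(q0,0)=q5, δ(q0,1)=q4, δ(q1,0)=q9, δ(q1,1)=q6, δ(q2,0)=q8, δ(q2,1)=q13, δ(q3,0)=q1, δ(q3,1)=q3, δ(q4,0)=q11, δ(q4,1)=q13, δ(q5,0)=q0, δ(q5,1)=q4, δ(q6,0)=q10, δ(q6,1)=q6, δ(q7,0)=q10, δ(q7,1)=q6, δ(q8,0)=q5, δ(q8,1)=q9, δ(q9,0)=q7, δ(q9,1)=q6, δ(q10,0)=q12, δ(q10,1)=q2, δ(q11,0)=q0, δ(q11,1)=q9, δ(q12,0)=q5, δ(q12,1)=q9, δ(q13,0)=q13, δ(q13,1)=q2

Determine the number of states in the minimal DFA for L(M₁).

6

First remove the unreachable states {q1,q3}; 12 states remain.
Initial partition by acceptance: {q9} | {q0,q2,q4,q5,q6,q7,q8,q10,q11,q12,q13}.
On input 1, block {q0,q2,q4,q5,q6,q7,q8,q10,q11,q12,q13} splits into {q0,q2,q4,q5,q6,q7,q10,q13} and {q8,q11,q12}.
Split {q0,q2,q4,q5,q6,q7,q10,q13} by δ(·,0) → {q0,q5,q6,q7,q13} and {q2,q4,q10}.
On input 0, block {q0,q5,q6,q7,q13} splits into {q0,q5,q13} and {q6,q7}.
On input 1, block {q2,q4,q10} splits into {q2,q4} and {q10}.
The partition is now stable with 6 blocks: {q9} | {q0,q5,q13} | {q8,q11,q12} | {q2,q4} | {q6,q7} | {q10}.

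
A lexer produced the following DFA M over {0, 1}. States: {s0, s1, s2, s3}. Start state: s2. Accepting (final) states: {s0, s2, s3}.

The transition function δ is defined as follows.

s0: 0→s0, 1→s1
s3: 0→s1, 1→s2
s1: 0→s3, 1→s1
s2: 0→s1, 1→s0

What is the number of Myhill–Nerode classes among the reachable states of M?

All states are reachable from the start state.
Initial partition by acceptance: {s0,s2,s3} | {s1}.
On input 0, block {s0,s2,s3} splits into {s2,s3} and {s0}.
On input 1, block {s2,s3} splits into {s2} and {s3}.
The partition is now stable with 4 blocks: {s2} | {s1} | {s0} | {s3}.

4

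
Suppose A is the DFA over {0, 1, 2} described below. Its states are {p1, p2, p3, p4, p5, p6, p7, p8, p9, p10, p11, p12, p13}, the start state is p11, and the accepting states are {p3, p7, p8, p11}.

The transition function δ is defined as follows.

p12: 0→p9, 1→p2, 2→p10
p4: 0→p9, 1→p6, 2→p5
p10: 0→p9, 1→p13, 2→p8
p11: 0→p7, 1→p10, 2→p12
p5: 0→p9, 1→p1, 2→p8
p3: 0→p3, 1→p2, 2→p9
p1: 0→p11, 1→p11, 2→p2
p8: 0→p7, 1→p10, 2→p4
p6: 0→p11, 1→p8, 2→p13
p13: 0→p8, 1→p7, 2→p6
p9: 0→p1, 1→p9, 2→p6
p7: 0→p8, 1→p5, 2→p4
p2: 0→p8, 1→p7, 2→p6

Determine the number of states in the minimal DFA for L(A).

First remove the unreachable states {p3}; 12 states remain.
Initial partition by acceptance: {p7,p8,p11} | {p1,p2,p4,p5,p6,p9,p10,p12,p13}.
Split {p1,p2,p4,p5,p6,p9,p10,p12,p13} by δ(·,0) → {p4,p5,p9,p10,p12} and {p1,p2,p6,p13}.
Split {p4,p5,p9,p10,p12} by δ(·,0) → {p4,p5,p10,p12} and {p9}.
Refine {p4,p5,p10,p12} on symbol 2: members go to different blocks, giving {p4,p12} and {p5,p10}.
Stable partition: {p7,p8,p11} | {p4,p12} | {p1,p2,p6,p13} | {p9} | {p5,p10} — 5 equivalence classes.

5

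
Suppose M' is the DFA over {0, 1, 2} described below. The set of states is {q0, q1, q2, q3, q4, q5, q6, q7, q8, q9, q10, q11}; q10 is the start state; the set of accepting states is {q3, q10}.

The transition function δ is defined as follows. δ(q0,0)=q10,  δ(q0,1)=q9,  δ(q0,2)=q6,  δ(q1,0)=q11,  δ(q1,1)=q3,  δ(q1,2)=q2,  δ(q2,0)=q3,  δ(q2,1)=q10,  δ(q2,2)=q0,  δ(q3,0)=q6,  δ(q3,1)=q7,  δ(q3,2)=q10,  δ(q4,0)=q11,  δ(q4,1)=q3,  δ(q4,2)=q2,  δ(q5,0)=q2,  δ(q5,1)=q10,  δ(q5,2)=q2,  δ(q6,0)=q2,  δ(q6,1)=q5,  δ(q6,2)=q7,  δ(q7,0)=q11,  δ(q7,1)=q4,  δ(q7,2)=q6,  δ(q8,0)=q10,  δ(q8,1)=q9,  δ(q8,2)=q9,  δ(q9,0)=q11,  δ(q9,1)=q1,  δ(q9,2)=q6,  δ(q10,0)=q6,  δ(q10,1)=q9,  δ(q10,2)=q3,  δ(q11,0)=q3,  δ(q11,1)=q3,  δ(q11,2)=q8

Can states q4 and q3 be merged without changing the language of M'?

Every state is reachable, so we keep all 12.
Start with accepting vs non-accepting: {q3,q10} | {q0,q1,q2,q4,q5,q6,q7,q8,q9,q11}.
Split {q0,q1,q2,q4,q5,q6,q7,q8,q9,q11} by δ(·,0) → {q1,q4,q5,q6,q7,q9} and {q0,q2,q8,q11}.
Split {q1,q4,q5,q6,q7,q9} by δ(·,1) → {q1,q4,q5} and {q6,q7,q9}.
Refine {q0,q2,q8,q11} on symbol 1: members go to different blocks, giving {q0,q8} and {q2,q11}.
No further refinement is possible. Final partition (5 blocks): {q3,q10} | {q1,q4,q5} | {q0,q8} | {q6,q7,q9} | {q2,q11}.
q4 and q3 end up in different blocks, so they are distinguishable. For instance, the string 'ε' is accepted from only q3.

No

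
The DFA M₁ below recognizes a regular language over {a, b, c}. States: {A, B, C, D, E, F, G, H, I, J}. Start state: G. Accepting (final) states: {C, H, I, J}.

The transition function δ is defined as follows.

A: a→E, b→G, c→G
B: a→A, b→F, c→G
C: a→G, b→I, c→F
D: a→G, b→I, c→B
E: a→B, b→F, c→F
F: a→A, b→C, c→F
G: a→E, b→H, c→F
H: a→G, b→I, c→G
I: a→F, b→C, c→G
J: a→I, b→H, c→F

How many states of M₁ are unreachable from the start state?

2

BFS from G reaches {A, B, C, E, F, G, H, I}; the 2 state(s) D, J are never visited.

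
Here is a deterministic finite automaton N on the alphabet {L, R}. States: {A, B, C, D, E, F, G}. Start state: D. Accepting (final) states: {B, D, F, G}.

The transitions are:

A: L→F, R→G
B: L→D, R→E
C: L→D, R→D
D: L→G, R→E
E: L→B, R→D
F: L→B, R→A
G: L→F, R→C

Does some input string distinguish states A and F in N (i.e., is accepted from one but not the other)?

All states are reachable from the start state.
Initial partition by acceptance: {B,D,F,G} | {A,C,E}.
No further refinement is possible. Final partition (2 blocks): {B,D,F,G} | {A,C,E}.
A and F end up in different blocks, so they are distinguishable. For instance, the string 'ε' is accepted from only F.

Yes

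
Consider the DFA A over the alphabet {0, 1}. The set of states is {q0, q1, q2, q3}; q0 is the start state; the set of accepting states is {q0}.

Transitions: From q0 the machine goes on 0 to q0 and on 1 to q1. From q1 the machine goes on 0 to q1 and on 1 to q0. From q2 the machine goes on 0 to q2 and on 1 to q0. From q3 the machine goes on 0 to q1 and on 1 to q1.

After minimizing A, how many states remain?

First remove the unreachable states {q2,q3}; 2 states remain.
Start with accepting vs non-accepting: {q0} | {q1}.
Stable partition: {q0} | {q1} — 2 equivalence classes.

2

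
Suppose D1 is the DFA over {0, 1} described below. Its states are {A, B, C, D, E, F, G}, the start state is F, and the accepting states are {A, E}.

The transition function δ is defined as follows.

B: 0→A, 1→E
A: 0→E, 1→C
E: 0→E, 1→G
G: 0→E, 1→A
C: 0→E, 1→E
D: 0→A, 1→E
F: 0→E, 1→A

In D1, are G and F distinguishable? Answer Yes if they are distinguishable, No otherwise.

Reachable states from the start: {A,C,E,F,G}. Unreachable: {B,D} — drop them.
Start with accepting vs non-accepting: {A,E} | {C,F,G}.
No further refinement is possible. Final partition (2 blocks): {A,E} | {C,F,G}.
G and F lie in the same block of the stable partition, so they are equivalent — no string distinguishes them.

No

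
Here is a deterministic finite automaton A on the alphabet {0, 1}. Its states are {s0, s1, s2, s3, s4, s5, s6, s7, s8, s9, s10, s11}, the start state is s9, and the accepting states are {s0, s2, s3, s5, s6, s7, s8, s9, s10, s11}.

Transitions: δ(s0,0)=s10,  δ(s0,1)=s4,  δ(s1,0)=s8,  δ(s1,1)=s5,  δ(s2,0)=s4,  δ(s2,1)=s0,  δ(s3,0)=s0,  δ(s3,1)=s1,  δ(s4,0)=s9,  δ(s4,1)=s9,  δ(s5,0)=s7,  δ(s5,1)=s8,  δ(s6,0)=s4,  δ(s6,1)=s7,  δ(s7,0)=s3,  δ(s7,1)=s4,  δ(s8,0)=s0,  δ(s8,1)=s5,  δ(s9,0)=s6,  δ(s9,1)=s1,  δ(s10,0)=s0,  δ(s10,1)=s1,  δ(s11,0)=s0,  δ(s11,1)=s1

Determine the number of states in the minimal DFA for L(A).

Reachable states from the start: {s0,s1,s3,s4,s5,s6,s7,s8,s9,s10}. Unreachable: {s2,s11} — drop them.
Start with accepting vs non-accepting: {s0,s3,s5,s6,s7,s8,s9,s10} | {s1,s4}.
Split {s0,s3,s5,s6,s7,s8,s9,s10} by δ(·,0) → {s0,s3,s5,s7,s8,s9,s10} and {s6}.
Refine {s0,s3,s5,s7,s8,s9,s10} on symbol 0: members go to different blocks, giving {s0,s3,s5,s7,s8,s10} and {s9}.
On input 1, block {s0,s3,s5,s7,s8,s10} splits into {s0,s3,s7,s10} and {s5,s8}.
On input 0, block {s1,s4} splits into {s1} and {s4}.
Refine {s0,s3,s7,s10} on symbol 1: members go to different blocks, giving {s0,s7} and {s3,s10}.
No further refinement is possible. Final partition (7 blocks): {s0,s7} | {s1} | {s6} | {s9} | {s5,s8} | {s4} | {s3,s10}.

7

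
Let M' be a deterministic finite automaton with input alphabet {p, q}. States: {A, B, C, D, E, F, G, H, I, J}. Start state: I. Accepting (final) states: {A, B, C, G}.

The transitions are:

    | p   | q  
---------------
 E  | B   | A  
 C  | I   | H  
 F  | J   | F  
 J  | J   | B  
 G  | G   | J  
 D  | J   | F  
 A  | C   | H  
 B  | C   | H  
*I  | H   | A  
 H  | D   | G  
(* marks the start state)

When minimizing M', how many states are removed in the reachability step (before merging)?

BFS from I reaches {A, B, C, D, F, G, H, I, J}; the 1 state(s) E are never visited.

1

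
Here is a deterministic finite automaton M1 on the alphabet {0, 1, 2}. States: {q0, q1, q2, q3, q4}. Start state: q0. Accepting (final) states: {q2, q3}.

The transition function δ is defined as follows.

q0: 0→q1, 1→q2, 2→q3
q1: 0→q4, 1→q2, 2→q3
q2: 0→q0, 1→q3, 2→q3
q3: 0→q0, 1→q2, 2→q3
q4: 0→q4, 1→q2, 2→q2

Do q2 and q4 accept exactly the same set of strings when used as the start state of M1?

Every state is reachable, so we keep all 5.
Initial partition by acceptance: {q2,q3} | {q0,q1,q4}.
Stable partition: {q2,q3} | {q0,q1,q4} — 2 equivalence classes.
q2 and q4 end up in different blocks, so they are distinguishable. For instance, the string 'ε' is accepted from only q2.

No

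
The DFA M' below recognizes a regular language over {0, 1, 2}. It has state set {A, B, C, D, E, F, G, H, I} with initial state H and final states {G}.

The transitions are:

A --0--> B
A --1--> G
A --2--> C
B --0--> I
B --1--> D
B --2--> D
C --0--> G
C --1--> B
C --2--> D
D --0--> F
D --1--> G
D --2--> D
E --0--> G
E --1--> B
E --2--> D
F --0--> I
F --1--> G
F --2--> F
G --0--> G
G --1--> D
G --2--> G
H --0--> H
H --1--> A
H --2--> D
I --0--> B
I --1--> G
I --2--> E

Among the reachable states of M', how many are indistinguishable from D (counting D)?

Every state is reachable, so we keep all 9.
Start with accepting vs non-accepting: {G} | {A,B,C,D,E,F,H,I}.
On input 0, block {A,B,C,D,E,F,H,I} splits into {A,B,D,F,H,I} and {C,E}.
On input 1, block {A,B,D,F,H,I} splits into {A,D,F,I} and {B,H}.
On input 0, block {A,D,F,I} splits into {A,I} and {D,F}.
On input 0, block {B,H} splits into {B} and {H}.
Split {D,F} by δ(·,0) → {D} and {F}.
Stable partition: {G} | {A,I} | {C,E} | {B} | {D} | {H} | {F} — 7 equivalence classes.
The equivalence class containing D is {D}, of size 1.

1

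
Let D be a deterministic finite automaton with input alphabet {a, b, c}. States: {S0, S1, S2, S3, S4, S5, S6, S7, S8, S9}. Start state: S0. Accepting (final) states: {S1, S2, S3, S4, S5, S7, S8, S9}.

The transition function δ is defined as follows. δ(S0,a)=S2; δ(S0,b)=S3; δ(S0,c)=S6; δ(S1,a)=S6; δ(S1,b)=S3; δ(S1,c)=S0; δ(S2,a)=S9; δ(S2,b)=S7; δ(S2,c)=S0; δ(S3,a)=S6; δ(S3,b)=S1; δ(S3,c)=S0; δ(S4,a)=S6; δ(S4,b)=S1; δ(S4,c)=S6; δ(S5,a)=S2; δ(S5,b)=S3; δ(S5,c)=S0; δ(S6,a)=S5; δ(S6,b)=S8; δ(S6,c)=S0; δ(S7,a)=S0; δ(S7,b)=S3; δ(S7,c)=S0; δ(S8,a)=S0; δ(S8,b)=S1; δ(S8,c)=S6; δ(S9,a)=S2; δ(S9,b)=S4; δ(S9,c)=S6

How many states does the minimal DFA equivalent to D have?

Every state is reachable, so we keep all 10.
P0 = {S1,S2,S3,S4,S5,S7,S8,S9} | {S0,S6}.
On input a, block {S1,S2,S3,S4,S5,S7,S8,S9} splits into {S1,S3,S4,S7,S8} and {S2,S5,S9}.
The partition is now stable with 3 blocks: {S1,S3,S4,S7,S8} | {S0,S6} | {S2,S5,S9}.

3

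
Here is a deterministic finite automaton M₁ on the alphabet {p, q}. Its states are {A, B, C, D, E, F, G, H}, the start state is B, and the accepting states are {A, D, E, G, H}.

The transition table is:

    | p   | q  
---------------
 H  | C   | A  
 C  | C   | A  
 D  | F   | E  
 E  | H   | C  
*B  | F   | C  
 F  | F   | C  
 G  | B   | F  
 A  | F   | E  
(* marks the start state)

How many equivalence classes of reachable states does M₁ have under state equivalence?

Reachable states from the start: {A,B,C,E,F,H}. Unreachable: {D,G} — drop them.
Initial partition by acceptance: {A,E,H} | {B,C,F}.
Split {A,E,H} by δ(·,p) → {A,H} and {E}.
On input q, block {A,H} splits into {A} and {H}.
On input q, block {B,C,F} splits into {B,F} and {C}.
Stable partition: {A} | {B,F} | {E} | {H} | {C} — 5 equivalence classes.

5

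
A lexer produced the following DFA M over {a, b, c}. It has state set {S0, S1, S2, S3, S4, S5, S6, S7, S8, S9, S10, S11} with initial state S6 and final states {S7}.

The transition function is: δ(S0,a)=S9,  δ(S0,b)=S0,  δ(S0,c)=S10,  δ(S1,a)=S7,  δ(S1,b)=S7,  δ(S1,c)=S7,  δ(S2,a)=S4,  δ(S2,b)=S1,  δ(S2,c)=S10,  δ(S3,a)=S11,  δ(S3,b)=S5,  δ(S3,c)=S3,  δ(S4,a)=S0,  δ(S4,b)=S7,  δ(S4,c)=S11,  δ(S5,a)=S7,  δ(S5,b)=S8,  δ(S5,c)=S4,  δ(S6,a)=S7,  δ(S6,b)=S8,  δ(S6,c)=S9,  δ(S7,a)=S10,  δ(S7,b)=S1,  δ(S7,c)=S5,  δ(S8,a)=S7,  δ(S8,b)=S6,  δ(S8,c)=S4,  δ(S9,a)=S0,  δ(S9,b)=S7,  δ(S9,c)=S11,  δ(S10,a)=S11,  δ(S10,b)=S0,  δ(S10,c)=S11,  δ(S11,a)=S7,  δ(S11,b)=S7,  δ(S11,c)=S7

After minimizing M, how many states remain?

Reachable states from the start: {S0,S1,S4,S5,S6,S7,S8,S9,S10,S11}. Unreachable: {S2,S3} — drop them.
Initial partition by acceptance: {S7} | {S0,S1,S4,S5,S6,S8,S9,S10,S11}.
Split {S0,S1,S4,S5,S6,S8,S9,S10,S11} by δ(·,a) → {S1,S5,S6,S8,S11} and {S0,S4,S9,S10}.
On input b, block {S1,S5,S6,S8,S11} splits into {S5,S6,S8} and {S1,S11}.
On input a, block {S0,S4,S9,S10} splits into {S0,S4,S9} and {S10}.
Split {S0,S4,S9} by δ(·,b) → {S4,S9} and {S0}.
Stable partition: {S7} | {S5,S6,S8} | {S4,S9} | {S1,S11} | {S10} | {S0} — 6 equivalence classes.

6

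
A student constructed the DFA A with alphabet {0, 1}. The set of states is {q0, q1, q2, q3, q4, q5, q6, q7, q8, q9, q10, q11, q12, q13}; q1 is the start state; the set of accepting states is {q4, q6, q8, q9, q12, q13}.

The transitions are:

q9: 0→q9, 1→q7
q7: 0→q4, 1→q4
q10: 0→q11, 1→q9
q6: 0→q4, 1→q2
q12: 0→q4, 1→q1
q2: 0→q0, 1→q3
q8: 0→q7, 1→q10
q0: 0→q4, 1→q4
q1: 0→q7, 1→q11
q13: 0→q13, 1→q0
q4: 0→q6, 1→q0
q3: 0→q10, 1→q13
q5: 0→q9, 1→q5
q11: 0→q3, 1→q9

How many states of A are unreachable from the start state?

No path from q1 leads to q5, q8, q12; the other 11 states are all reachable.

3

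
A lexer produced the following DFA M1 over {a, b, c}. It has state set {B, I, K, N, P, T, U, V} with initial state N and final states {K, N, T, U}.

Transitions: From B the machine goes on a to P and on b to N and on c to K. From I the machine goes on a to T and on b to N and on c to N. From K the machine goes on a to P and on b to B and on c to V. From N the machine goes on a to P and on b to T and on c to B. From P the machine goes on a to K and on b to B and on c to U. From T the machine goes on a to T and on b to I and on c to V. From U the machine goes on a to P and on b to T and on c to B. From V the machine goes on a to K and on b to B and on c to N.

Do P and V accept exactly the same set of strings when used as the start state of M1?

Yes

Every state is reachable, so we keep all 8.
P0 = {K,N,T,U} | {B,I,P,V}.
Split {K,N,T,U} by δ(·,a) → {K,N,U} and {T}.
Refine {K,N,U} on symbol b: members go to different blocks, giving {N,U} and {K}.
On input a, block {B,I,P,V} splits into {P,V} and {B} and {I}.
The partition is now stable with 6 blocks: {N,U} | {P,V} | {T} | {K} | {B} | {I}.
P and V lie in the same block of the stable partition, so they are equivalent — no string distinguishes them.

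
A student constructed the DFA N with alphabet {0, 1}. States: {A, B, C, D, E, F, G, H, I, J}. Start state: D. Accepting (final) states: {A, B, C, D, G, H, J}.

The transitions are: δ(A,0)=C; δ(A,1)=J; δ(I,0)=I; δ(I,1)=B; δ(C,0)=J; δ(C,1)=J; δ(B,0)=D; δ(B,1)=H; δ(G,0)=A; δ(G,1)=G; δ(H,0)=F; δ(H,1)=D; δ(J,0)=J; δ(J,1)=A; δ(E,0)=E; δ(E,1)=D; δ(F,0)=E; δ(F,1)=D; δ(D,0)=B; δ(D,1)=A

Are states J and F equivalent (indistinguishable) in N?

Reachable states from the start: {A,B,C,D,E,F,H,J}. Unreachable: {G,I} — drop them.
Initial partition by acceptance: {A,B,C,D,H,J} | {E,F}.
Refine {A,B,C,D,H,J} on symbol 0: members go to different blocks, giving {A,B,C,D,J} and {H}.
On input 1, block {A,B,C,D,J} splits into {A,C,D,J} and {B}.
On input 0, block {A,C,D,J} splits into {A,C,J} and {D}.
No further refinement is possible. Final partition (5 blocks): {A,C,J} | {E,F} | {H} | {B} | {D}.
J and F end up in different blocks, so they are distinguishable. For instance, the string 'ε' is accepted from only J.

No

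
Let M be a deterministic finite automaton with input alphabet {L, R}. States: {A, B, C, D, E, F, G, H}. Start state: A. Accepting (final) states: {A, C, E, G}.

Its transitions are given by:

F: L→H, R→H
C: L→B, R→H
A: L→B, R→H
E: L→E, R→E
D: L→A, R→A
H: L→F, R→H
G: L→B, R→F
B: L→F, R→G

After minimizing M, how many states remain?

3

First remove the unreachable states {C,D,E}; 5 states remain.
Initial partition by acceptance: {A,G} | {B,F,H}.
Split {B,F,H} by δ(·,R) → {F,H} and {B}.
The partition is now stable with 3 blocks: {A,G} | {F,H} | {B}.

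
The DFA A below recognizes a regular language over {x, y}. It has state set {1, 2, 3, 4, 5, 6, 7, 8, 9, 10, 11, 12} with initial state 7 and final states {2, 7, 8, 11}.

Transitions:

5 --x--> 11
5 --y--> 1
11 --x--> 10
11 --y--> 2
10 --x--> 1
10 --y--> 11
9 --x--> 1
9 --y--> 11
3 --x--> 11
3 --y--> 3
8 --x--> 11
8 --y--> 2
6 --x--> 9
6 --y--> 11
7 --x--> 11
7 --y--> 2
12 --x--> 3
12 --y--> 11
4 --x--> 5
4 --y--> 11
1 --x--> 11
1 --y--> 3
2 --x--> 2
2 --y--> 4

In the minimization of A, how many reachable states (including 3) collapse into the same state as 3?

3

States {6,8,9,12} cannot be reached from the start state, so discard them.
P0 = {2,7,11} | {1,3,4,5,10}.
Refine {2,7,11} on symbol x: members go to different blocks, giving {2,7} and {11}.
On input x, block {2,7} splits into {2} and {7}.
Split {1,3,4,5,10} by δ(·,x) → {1,3,5} and {4,10}.
The partition is now stable with 5 blocks: {2} | {1,3,5} | {11} | {7} | {4,10}.
State 3 belongs to the block {1,3,5}, which has 3 states.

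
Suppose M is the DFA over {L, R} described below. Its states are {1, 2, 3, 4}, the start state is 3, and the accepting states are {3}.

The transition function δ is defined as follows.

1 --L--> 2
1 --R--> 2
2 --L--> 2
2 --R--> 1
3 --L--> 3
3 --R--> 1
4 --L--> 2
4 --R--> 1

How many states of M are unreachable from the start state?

BFS from 3 reaches {1, 2, 3}; the 1 state(s) 4 are never visited.

1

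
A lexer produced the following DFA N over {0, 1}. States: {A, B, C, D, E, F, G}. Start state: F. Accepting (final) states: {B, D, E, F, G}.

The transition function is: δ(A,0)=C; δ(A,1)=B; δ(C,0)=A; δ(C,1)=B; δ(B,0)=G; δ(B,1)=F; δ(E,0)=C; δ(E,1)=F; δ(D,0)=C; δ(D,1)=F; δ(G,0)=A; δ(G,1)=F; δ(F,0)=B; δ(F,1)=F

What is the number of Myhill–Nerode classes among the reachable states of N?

4

States {D,E} cannot be reached from the start state, so discard them.
Initial partition by acceptance: {B,F,G} | {A,C}.
Split {B,F,G} by δ(·,0) → {B,F} and {G}.
On input 0, block {B,F} splits into {B} and {F}.
The partition is now stable with 4 blocks: {B} | {A,C} | {G} | {F}.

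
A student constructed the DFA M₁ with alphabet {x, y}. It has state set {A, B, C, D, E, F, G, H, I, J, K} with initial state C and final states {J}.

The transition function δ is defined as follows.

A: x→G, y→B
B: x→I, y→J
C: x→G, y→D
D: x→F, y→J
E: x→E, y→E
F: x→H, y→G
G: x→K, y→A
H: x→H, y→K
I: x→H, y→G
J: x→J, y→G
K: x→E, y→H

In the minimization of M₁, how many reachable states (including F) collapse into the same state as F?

2

P0 = {J} | {A,B,C,D,E,F,G,H,I,K}.
On input y, block {A,B,C,D,E,F,G,H,I,K} splits into {A,C,E,F,G,H,I,K} and {B,D}.
Refine {A,C,E,F,G,H,I,K} on symbol y: members go to different blocks, giving {E,F,G,H,I,K} and {A,C}.
On input y, block {E,F,G,H,I,K} splits into {E,F,H,I,K} and {G}.
Refine {E,F,H,I,K} on symbol y: members go to different blocks, giving {E,H,K} and {F,I}.
Stable partition: {J} | {E,H,K} | {B,D} | {A,C} | {G} | {F,I} — 6 equivalence classes.
State F belongs to the block {F,I}, which has 2 states.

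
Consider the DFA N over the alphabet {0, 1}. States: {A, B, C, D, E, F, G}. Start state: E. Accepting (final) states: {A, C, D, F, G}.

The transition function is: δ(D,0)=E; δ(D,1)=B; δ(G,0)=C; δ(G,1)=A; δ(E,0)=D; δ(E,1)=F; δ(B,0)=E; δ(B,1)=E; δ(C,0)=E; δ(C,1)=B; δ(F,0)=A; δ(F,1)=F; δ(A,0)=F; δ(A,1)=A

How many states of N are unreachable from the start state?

2

Starting at E and following transitions, the reachable set is {A, B, D, E, F}. That leaves C, G unreachable — 2 in total.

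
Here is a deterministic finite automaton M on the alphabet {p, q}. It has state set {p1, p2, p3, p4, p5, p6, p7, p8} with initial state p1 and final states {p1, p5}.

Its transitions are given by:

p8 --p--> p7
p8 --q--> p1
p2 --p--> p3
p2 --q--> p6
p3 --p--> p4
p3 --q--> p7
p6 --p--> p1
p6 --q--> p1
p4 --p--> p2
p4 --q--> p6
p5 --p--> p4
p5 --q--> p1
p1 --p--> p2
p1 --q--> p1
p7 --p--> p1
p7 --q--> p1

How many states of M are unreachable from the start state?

Starting at p1 and following transitions, the reachable set is {p1, p2, p3, p4, p6, p7}. That leaves p5, p8 unreachable — 2 in total.

2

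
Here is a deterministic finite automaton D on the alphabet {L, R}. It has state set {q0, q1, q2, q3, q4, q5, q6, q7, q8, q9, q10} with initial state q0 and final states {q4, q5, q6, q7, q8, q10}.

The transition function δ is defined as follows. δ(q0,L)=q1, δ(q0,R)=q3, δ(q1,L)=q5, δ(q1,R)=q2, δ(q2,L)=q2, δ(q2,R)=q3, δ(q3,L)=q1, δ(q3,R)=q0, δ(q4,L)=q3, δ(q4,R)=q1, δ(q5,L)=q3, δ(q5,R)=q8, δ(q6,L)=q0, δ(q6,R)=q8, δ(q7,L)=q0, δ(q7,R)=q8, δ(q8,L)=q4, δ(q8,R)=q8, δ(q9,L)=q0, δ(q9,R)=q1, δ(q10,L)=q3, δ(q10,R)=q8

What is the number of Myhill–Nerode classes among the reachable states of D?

Reachable states from the start: {q0,q1,q2,q3,q4,q5,q8}. Unreachable: {q6,q7,q9,q10} — drop them.
P0 = {q4,q5,q8} | {q0,q1,q2,q3}.
Refine {q4,q5,q8} on symbol L: members go to different blocks, giving {q4,q5} and {q8}.
Refine {q4,q5} on symbol R: members go to different blocks, giving {q4} and {q5}.
Split {q0,q1,q2,q3} by δ(·,L) → {q0,q2,q3} and {q1}.
Split {q0,q2,q3} by δ(·,L) → {q0,q3} and {q2}.
The partition is now stable with 6 blocks: {q4} | {q0,q3} | {q8} | {q5} | {q1} | {q2}.

6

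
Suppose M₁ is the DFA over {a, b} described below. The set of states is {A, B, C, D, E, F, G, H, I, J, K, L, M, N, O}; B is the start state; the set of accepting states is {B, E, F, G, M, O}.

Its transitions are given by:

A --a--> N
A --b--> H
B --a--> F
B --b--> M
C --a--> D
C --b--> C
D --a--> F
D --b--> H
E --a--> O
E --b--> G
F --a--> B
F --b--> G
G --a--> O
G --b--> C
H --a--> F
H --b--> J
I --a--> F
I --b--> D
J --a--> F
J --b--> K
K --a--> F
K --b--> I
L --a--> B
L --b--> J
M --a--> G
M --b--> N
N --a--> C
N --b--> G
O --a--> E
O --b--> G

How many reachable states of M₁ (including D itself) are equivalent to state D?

5

First remove the unreachable states {A,L}; 13 states remain.
P0 = {B,E,F,G,M,O} | {C,D,H,I,J,K,N}.
Refine {B,E,F,G,M,O} on symbol b: members go to different blocks, giving {B,E,F,O} and {G,M}.
Split {C,D,H,I,J,K,N} by δ(·,a) → {D,H,I,J,K} and {C,N}.
Split {G,M} by δ(·,a) → {G} and {M}.
Split {B,E,F,O} by δ(·,b) → {E,F,O} and {B}.
Split {E,F,O} by δ(·,a) → {E,O} and {F}.
Refine {C,N} on symbol a: members go to different blocks, giving {C} and {N}.
Stable partition: {E,O} | {D,H,I,J,K} | {G} | {C} | {M} | {B} | {F} | {N} — 8 equivalence classes.
The equivalence class containing D is {D,H,I,J,K}, of size 5.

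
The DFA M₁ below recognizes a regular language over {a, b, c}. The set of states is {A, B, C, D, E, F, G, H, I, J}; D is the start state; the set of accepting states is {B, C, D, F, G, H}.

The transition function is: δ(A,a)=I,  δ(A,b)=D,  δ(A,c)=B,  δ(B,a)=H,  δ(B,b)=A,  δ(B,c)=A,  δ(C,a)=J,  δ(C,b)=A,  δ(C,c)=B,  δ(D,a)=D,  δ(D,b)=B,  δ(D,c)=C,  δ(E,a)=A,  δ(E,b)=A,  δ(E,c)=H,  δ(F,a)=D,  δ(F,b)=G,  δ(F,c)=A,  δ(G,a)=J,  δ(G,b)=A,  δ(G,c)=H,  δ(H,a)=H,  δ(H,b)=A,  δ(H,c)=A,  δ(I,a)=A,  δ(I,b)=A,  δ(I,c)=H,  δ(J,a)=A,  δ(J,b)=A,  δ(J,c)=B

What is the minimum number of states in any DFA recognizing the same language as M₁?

First remove the unreachable states {E,F,G}; 7 states remain.
Start with accepting vs non-accepting: {B,C,D,H} | {A,I,J}.
Refine {B,C,D,H} on symbol a: members go to different blocks, giving {B,D,H} and {C}.
On input b, block {B,D,H} splits into {B,H} and {D}.
Split {A,I,J} by δ(·,b) → {I,J} and {A}.
Stable partition: {B,H} | {I,J} | {C} | {D} | {A} — 5 equivalence classes.

5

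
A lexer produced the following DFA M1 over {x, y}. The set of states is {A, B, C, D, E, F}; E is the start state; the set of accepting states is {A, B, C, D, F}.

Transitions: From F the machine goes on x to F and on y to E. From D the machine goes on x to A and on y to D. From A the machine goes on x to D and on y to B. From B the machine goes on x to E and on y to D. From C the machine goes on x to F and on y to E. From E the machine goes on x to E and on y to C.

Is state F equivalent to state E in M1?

First remove the unreachable states {A,B,D}; 3 states remain.
P0 = {C,F} | {E}.
No further refinement is possible. Final partition (2 blocks): {C,F} | {E}.
F and E end up in different blocks, so they are distinguishable. For instance, the string 'ε' is accepted from only F.

No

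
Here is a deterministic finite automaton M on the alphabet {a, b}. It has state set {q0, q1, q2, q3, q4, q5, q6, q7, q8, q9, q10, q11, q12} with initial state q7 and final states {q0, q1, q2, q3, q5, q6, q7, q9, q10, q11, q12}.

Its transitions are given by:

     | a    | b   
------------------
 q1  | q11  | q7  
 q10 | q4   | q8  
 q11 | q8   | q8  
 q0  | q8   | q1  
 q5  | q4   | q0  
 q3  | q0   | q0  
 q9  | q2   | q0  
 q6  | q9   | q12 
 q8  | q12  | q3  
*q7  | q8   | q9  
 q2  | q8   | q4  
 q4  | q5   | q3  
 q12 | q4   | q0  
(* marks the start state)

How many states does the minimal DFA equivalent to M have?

Reachable states from the start: {q0,q1,q2,q3,q4,q5,q7,q8,q9,q11,q12}. Unreachable: {q6,q10} — drop them.
Start with accepting vs non-accepting: {q0,q1,q2,q3,q5,q7,q9,q11,q12} | {q4,q8}.
Split {q0,q1,q2,q3,q5,q7,q9,q11,q12} by δ(·,a) → {q0,q2,q5,q7,q11,q12} and {q1,q3,q9}.
On input b, block {q0,q2,q5,q7,q11,q12} splits into {q0,q7} and {q2,q11} and {q5,q12}.
Split {q1,q3,q9} by δ(·,a) → {q1,q9} and {q3}.
Stable partition: {q0,q7} | {q4,q8} | {q1,q9} | {q2,q11} | {q5,q12} | {q3} — 6 equivalence classes.

6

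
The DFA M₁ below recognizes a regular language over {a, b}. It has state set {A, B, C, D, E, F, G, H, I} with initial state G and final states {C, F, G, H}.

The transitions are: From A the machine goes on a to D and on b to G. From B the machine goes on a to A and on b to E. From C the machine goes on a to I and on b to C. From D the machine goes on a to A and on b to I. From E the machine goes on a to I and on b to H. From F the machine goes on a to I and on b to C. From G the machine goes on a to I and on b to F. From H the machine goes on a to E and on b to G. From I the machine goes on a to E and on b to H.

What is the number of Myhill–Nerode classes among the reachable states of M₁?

2

States {A,B,D} cannot be reached from the start state, so discard them.
Start with accepting vs non-accepting: {C,F,G,H} | {E,I}.
Stable partition: {C,F,G,H} | {E,I} — 2 equivalence classes.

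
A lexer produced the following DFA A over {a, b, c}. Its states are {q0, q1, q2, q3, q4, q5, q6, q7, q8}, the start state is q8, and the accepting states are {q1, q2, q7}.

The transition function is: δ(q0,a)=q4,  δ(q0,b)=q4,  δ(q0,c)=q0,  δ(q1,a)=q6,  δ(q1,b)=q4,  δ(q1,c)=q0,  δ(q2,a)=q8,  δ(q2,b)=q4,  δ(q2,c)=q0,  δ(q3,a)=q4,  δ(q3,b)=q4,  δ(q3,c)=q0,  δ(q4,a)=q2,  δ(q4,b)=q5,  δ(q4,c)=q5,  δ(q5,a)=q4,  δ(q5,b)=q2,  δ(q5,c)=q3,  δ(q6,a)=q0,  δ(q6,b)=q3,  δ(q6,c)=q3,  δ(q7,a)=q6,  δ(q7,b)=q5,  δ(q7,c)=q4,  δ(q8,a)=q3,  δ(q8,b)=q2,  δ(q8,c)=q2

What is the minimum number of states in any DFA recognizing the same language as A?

First remove the unreachable states {q1,q6,q7}; 6 states remain.
Initial partition by acceptance: {q2} | {q0,q3,q4,q5,q8}.
On input a, block {q0,q3,q4,q5,q8} splits into {q0,q3,q5,q8} and {q4}.
Refine {q0,q3,q5,q8} on symbol a: members go to different blocks, giving {q0,q3,q5} and {q8}.
On input b, block {q0,q3,q5} splits into {q0,q3} and {q5}.
The partition is now stable with 5 blocks: {q2} | {q0,q3} | {q4} | {q8} | {q5}.

5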